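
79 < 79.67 True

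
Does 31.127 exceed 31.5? No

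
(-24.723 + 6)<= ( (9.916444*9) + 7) True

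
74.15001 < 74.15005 True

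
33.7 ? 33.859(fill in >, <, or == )<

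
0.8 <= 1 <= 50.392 True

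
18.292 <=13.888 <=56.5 False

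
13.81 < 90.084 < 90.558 True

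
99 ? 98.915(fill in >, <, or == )>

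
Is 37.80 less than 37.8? No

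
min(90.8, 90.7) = 90.7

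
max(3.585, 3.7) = 3.7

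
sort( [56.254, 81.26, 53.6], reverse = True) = [81.26, 56.254, 53.6]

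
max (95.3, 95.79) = 95.79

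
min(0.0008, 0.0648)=0.0008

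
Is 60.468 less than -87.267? No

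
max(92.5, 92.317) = 92.5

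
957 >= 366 True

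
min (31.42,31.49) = 31.42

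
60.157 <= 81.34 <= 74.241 False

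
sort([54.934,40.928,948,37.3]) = [37.3,40.928,54.934,948]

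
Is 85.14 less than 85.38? Yes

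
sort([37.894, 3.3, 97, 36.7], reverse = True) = [97, 37.894, 36.7, 3.3]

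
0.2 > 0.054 True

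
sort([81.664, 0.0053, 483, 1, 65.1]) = [0.0053, 1, 65.1, 81.664, 483]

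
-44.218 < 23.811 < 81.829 True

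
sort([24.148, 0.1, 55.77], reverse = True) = [55.77, 24.148, 0.1]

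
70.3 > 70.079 True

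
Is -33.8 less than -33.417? Yes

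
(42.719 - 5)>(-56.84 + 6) True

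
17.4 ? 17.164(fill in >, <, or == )>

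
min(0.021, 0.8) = 0.021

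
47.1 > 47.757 False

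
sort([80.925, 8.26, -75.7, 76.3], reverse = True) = [80.925, 76.3, 8.26, -75.7]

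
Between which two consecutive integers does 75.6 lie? 75 and 76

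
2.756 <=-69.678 False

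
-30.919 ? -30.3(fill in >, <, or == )<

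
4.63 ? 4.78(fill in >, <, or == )<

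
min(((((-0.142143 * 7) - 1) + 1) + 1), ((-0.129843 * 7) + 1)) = 0.004999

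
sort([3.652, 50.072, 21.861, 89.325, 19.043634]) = [3.652, 19.043634, 21.861, 50.072, 89.325]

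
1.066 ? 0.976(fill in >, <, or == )>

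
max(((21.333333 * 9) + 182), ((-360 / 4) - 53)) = 373.999997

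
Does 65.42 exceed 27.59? Yes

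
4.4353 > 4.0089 True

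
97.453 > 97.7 False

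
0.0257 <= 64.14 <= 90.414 True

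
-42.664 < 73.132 True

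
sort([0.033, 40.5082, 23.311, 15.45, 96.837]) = [0.033, 15.45, 23.311, 40.5082, 96.837]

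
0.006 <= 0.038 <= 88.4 True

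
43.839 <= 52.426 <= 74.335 True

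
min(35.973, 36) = 35.973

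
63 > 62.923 True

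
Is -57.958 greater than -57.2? No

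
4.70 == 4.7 True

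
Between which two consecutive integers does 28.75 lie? 28 and 29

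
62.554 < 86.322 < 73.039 False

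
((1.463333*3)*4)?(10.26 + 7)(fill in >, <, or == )>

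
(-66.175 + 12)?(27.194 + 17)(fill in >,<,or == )<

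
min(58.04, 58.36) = 58.04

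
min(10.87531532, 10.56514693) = 10.56514693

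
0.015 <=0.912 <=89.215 True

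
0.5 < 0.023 False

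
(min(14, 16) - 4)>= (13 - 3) True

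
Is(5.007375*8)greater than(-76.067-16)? Yes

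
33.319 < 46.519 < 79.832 True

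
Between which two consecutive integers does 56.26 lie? 56 and 57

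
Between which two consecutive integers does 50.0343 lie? 50 and 51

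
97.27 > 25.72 True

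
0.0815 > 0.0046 True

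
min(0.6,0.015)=0.015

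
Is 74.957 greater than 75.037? No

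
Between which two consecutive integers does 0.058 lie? 0 and 1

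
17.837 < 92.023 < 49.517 False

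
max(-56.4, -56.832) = -56.4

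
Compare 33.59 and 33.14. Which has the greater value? 33.59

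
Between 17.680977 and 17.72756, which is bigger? 17.72756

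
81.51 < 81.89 True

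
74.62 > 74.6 True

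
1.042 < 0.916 False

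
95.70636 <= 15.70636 False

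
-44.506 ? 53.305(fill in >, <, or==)<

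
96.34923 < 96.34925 True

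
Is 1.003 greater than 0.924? Yes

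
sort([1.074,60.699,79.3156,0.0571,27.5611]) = [0.0571,1.074,27.5611,60.699,79.3156]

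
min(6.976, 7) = 6.976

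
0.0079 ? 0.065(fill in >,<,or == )<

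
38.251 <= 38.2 False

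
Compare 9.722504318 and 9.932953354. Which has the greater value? 9.932953354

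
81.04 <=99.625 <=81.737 False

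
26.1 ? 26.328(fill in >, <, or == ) <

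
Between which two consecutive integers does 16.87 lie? 16 and 17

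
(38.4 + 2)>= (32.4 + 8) True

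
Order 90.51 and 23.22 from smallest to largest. 23.22,90.51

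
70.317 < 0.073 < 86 False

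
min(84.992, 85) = 84.992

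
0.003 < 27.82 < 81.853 True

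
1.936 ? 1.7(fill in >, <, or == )>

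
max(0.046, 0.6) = 0.6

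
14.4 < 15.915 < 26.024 True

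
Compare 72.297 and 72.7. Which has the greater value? 72.7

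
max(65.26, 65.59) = 65.59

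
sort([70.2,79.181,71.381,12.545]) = [12.545,70.2,71.381,79.181]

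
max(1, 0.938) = 1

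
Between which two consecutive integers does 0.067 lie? 0 and 1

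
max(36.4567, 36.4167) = 36.4567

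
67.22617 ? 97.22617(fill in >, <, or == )<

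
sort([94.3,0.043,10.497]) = [0.043,10.497,94.3]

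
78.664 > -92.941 True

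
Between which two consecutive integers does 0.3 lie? 0 and 1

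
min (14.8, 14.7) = 14.7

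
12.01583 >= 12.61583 False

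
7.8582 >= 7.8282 True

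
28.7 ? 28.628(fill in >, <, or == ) >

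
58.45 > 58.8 False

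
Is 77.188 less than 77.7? Yes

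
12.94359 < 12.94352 False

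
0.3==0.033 False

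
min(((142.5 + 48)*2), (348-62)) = 286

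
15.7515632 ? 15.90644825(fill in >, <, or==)<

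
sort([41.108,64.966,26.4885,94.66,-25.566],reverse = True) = [94.66,64.966,41.108,26.4885,-25.566]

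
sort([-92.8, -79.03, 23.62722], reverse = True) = [23.62722, -79.03, -92.8]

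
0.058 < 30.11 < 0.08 False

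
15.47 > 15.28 True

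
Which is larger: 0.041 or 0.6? 0.6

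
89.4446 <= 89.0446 False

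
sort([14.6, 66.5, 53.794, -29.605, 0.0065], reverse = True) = [66.5, 53.794, 14.6, 0.0065, -29.605]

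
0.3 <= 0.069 False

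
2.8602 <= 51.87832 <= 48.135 False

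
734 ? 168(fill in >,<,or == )>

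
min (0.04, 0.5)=0.04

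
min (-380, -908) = -908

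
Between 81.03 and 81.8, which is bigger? 81.8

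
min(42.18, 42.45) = 42.18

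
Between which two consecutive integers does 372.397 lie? 372 and 373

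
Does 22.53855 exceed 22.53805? Yes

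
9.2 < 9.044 False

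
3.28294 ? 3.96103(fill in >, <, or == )<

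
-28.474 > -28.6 True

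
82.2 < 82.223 True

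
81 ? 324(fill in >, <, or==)<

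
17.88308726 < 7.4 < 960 False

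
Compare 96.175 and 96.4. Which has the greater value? 96.4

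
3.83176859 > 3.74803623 True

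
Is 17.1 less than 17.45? Yes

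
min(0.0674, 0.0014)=0.0014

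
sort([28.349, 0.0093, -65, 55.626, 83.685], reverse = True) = [83.685, 55.626, 28.349, 0.0093, -65]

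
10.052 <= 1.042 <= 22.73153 False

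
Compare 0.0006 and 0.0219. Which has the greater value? 0.0219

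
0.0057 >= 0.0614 False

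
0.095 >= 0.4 False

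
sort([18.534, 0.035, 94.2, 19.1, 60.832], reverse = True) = [94.2, 60.832, 19.1, 18.534, 0.035]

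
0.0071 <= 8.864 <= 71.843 True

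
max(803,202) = 803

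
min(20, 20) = 20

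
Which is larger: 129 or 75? 129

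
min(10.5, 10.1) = 10.1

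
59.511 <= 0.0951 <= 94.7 False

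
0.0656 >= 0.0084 True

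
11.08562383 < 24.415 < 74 True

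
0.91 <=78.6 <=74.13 False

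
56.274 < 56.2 False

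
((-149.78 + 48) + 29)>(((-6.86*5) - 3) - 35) False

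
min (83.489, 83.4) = 83.4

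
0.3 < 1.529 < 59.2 True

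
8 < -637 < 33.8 False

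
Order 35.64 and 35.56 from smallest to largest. 35.56, 35.64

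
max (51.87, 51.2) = 51.87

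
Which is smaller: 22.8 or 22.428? 22.428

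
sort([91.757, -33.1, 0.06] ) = [-33.1, 0.06, 91.757]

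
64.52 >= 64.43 True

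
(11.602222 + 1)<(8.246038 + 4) False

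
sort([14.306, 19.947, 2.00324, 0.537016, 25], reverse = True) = [25, 19.947, 14.306, 2.00324, 0.537016]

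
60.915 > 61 False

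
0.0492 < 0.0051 False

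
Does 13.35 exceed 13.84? No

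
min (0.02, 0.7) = 0.02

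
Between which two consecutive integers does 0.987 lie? 0 and 1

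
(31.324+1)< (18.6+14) True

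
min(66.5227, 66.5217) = 66.5217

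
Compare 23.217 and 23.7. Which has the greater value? 23.7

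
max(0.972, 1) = 1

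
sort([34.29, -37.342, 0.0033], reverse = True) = [34.29, 0.0033, -37.342]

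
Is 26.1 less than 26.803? Yes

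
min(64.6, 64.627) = 64.6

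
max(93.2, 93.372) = 93.372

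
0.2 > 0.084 True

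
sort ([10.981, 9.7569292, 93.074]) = [9.7569292, 10.981, 93.074]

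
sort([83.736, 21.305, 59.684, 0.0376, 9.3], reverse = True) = [83.736, 59.684, 21.305, 9.3, 0.0376]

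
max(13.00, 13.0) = 13.0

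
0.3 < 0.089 False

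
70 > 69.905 True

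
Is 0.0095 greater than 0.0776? No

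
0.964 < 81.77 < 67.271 False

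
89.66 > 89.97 False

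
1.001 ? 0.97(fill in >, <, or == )>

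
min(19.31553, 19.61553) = 19.31553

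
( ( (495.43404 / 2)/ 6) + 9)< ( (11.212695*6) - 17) False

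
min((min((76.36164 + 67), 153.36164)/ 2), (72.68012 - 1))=71.68012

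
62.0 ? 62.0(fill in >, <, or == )==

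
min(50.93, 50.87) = 50.87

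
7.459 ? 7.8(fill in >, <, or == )<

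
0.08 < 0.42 True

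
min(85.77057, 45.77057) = 45.77057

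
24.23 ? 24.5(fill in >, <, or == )<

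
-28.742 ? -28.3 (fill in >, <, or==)<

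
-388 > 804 False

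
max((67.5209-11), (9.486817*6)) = 56.920902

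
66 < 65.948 False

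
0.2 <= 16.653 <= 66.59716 True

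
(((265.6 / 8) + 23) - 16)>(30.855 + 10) False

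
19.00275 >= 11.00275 True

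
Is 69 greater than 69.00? No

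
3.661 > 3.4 True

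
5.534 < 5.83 True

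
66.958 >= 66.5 True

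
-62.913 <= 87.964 True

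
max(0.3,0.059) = 0.3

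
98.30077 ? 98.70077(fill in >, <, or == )<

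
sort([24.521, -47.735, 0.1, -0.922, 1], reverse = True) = [24.521, 1, 0.1, -0.922, -47.735]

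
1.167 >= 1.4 False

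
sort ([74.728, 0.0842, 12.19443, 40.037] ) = [0.0842, 12.19443, 40.037, 74.728]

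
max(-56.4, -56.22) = -56.22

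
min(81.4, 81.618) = 81.4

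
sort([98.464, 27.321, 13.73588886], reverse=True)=[98.464, 27.321, 13.73588886]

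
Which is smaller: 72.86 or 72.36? 72.36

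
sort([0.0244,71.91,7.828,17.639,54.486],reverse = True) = [71.91,54.486,17.639,7.828,0.0244]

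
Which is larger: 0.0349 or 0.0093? 0.0349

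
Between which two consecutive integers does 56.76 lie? 56 and 57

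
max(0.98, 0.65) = 0.98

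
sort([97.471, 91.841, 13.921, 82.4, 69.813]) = [13.921, 69.813, 82.4, 91.841, 97.471]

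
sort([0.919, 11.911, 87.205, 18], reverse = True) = [87.205, 18, 11.911, 0.919]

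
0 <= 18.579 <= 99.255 True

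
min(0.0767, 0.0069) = 0.0069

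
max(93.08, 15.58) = 93.08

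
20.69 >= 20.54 True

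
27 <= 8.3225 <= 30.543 False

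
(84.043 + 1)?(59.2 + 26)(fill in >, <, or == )<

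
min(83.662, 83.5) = 83.5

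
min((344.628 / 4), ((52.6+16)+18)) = 86.157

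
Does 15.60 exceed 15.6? No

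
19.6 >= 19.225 True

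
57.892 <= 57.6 False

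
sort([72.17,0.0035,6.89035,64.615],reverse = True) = [72.17,64.615,6.89035,0.0035]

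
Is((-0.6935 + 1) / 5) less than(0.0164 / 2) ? No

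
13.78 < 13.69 False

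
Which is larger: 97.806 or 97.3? 97.806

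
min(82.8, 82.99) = 82.8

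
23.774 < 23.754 False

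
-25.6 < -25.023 True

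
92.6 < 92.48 False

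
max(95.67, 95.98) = 95.98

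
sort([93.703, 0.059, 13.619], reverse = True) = [93.703, 13.619, 0.059]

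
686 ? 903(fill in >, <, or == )<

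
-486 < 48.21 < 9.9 False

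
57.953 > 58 False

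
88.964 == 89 False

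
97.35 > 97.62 False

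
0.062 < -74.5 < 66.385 False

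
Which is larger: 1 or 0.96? 1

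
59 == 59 True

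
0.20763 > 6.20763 False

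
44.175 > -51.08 True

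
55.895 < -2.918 False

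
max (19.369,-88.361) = 19.369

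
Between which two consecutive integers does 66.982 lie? 66 and 67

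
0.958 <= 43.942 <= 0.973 False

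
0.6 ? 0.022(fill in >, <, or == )>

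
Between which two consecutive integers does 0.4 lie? 0 and 1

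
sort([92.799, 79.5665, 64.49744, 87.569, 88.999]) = [64.49744, 79.5665, 87.569, 88.999, 92.799]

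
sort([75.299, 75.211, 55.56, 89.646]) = [55.56, 75.211, 75.299, 89.646]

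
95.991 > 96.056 False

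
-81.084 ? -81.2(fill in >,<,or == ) >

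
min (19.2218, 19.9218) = 19.2218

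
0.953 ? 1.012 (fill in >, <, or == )<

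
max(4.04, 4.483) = 4.483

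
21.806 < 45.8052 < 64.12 True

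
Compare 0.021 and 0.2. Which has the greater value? 0.2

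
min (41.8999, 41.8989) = 41.8989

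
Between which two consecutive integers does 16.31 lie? 16 and 17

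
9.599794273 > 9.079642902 True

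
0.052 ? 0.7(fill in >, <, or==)<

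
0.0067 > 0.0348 False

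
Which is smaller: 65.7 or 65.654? 65.654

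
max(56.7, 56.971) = 56.971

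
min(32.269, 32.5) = 32.269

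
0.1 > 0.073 True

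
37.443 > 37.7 False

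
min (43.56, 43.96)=43.56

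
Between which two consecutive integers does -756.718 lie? -757 and -756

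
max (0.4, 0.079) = 0.4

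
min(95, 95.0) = 95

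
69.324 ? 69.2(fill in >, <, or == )>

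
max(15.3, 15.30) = 15.30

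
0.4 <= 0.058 False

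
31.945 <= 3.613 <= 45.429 False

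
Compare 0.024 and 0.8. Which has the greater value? 0.8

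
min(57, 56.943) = 56.943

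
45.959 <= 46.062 True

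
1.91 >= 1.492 True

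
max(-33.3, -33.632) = -33.3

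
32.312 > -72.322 True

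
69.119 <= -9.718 False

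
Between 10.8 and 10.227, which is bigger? 10.8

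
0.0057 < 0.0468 True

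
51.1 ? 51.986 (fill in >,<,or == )<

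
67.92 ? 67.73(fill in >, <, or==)>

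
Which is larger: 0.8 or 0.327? 0.8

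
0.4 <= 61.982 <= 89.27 True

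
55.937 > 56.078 False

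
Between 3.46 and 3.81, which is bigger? 3.81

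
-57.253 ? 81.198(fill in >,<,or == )<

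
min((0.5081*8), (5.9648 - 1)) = 4.0648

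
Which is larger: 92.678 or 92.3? 92.678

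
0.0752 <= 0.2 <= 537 True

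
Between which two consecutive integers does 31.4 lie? 31 and 32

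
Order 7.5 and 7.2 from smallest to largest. 7.2, 7.5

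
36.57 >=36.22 True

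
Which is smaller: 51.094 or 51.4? 51.094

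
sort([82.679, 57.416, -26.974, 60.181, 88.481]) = [-26.974, 57.416, 60.181, 82.679, 88.481]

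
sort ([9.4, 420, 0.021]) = [0.021, 9.4, 420]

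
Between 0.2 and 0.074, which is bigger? 0.2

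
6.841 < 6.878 True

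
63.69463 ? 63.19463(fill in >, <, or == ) >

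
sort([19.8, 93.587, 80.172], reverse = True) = [93.587, 80.172, 19.8]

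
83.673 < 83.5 False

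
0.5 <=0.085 False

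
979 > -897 True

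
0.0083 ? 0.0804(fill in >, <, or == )<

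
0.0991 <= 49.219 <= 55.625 True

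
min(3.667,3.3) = 3.3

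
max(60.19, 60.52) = 60.52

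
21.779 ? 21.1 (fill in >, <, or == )>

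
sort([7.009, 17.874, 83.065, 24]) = [7.009, 17.874, 24, 83.065]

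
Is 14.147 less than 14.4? Yes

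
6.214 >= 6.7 False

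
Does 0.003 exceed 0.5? No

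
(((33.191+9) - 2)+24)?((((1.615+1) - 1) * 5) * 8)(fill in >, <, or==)<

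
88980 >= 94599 False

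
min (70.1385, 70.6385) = 70.1385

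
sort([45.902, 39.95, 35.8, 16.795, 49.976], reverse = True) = [49.976, 45.902, 39.95, 35.8, 16.795]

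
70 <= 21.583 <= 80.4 False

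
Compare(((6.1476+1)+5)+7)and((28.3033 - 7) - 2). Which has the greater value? ((28.3033 - 7) - 2)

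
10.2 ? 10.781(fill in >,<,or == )<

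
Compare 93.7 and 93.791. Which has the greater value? 93.791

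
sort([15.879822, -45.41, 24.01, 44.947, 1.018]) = [-45.41, 1.018, 15.879822, 24.01, 44.947]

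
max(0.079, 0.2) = 0.2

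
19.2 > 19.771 False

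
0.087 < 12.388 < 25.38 True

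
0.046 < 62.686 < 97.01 True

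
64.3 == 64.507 False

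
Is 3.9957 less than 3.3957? No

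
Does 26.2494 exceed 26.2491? Yes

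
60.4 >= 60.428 False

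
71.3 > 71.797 False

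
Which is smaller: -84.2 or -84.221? -84.221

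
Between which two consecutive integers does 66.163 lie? 66 and 67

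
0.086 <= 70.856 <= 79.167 True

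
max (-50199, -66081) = -50199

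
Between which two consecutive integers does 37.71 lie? 37 and 38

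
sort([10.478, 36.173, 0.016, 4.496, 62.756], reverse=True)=[62.756, 36.173, 10.478, 4.496, 0.016]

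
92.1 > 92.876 False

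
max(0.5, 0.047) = 0.5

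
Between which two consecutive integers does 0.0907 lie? 0 and 1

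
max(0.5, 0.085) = 0.5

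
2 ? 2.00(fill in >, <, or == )==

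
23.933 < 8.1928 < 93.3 False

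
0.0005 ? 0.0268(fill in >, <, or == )<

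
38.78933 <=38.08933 False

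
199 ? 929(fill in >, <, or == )<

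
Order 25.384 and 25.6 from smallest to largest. 25.384, 25.6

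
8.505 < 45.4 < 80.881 True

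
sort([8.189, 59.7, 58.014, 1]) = [1, 8.189, 58.014, 59.7]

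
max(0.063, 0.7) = 0.7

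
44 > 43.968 True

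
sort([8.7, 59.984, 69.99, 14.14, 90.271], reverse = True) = [90.271, 69.99, 59.984, 14.14, 8.7]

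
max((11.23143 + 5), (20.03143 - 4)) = 16.23143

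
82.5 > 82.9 False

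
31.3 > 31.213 True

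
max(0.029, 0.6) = 0.6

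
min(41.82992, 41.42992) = 41.42992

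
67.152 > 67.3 False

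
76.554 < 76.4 False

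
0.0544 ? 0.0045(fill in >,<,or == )>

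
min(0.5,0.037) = 0.037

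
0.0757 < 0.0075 False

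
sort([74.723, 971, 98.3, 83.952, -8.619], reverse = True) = [971, 98.3, 83.952, 74.723, -8.619]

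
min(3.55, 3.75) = 3.55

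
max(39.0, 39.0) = 39.0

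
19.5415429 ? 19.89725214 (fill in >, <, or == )<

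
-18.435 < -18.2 True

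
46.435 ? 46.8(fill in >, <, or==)<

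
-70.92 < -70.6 True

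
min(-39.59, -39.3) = -39.59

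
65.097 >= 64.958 True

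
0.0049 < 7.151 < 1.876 False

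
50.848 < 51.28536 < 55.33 True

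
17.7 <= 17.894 True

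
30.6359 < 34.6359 True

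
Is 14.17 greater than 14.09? Yes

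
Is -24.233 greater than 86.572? No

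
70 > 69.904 True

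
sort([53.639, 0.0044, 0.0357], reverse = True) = [53.639, 0.0357, 0.0044]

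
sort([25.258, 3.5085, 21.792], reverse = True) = [25.258, 21.792, 3.5085]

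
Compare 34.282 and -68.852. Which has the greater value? 34.282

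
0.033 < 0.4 True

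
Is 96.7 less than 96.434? No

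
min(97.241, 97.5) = 97.241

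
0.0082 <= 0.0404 True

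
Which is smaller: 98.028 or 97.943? 97.943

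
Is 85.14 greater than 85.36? No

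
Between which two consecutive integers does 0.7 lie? 0 and 1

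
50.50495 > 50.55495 False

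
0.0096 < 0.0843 True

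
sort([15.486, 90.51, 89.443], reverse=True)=[90.51, 89.443, 15.486]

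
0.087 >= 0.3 False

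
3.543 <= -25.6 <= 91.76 False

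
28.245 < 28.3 True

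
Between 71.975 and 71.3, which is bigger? 71.975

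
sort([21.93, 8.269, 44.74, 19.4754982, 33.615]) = [8.269, 19.4754982, 21.93, 33.615, 44.74]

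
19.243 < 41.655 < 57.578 True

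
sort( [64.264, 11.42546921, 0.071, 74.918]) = [0.071, 11.42546921, 64.264, 74.918]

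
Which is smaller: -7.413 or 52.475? -7.413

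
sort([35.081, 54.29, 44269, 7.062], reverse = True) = [44269, 54.29, 35.081, 7.062]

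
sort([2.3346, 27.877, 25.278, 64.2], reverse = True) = [64.2, 27.877, 25.278, 2.3346]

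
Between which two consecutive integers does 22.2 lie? 22 and 23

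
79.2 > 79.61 False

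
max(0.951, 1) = 1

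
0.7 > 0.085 True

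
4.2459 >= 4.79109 False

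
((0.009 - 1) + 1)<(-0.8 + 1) True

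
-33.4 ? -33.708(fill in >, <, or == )>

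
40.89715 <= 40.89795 True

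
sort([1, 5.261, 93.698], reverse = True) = [93.698, 5.261, 1]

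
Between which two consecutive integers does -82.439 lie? -83 and -82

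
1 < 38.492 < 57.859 True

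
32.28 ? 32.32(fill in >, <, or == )<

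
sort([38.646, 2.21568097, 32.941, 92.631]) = [2.21568097, 32.941, 38.646, 92.631]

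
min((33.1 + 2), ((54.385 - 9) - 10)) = 35.1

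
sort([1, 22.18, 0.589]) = [0.589, 1, 22.18]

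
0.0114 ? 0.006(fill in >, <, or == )>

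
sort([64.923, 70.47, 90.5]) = [64.923, 70.47, 90.5]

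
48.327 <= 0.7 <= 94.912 False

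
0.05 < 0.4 True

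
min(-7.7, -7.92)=-7.92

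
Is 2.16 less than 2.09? No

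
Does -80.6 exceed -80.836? Yes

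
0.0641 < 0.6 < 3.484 True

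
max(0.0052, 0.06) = 0.06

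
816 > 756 True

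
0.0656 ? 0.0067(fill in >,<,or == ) >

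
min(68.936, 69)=68.936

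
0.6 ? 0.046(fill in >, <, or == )>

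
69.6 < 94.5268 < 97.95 True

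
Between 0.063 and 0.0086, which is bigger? 0.063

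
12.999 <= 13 True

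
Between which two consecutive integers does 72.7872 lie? 72 and 73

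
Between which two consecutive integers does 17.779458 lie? 17 and 18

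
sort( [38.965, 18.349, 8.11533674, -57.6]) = [-57.6, 8.11533674, 18.349, 38.965]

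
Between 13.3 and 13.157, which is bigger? 13.3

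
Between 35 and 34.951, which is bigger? 35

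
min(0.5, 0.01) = 0.01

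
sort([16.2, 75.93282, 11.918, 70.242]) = [11.918, 16.2, 70.242, 75.93282]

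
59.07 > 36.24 True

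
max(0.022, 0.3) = 0.3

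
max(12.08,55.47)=55.47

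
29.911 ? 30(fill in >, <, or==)<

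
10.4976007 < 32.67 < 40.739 True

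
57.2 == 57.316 False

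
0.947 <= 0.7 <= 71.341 False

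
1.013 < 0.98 False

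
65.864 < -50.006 False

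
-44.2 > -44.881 True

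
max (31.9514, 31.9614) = 31.9614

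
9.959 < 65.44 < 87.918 True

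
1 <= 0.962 False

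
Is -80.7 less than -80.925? No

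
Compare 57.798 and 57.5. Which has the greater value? 57.798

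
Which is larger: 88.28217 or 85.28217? 88.28217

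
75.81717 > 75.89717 False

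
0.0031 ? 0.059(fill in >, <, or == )<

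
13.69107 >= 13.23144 True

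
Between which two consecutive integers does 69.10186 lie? 69 and 70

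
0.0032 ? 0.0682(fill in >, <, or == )<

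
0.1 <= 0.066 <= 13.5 False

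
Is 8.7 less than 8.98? Yes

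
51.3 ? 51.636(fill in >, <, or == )<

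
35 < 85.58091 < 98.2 True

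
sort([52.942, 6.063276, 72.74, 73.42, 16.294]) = [6.063276, 16.294, 52.942, 72.74, 73.42]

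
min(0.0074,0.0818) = 0.0074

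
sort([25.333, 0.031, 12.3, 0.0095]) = [0.0095, 0.031, 12.3, 25.333]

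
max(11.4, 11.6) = 11.6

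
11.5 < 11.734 True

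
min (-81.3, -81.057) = -81.3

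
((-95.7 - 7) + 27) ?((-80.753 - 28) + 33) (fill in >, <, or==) >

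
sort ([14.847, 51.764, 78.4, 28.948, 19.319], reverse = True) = [78.4, 51.764, 28.948, 19.319, 14.847]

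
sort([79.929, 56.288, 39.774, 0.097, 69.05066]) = [0.097, 39.774, 56.288, 69.05066, 79.929]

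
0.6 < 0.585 False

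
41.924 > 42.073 False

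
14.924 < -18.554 False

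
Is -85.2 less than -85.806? No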